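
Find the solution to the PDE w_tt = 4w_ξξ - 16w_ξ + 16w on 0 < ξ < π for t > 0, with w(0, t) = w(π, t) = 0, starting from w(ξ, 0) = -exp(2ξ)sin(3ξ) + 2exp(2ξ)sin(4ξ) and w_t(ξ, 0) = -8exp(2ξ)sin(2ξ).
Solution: Substitute w = exp(2ξ)u, i.e. u = exp(-2ξ)w.
By the product rule, w_ξ = exp(2ξ)(u_ξ + 2u), w_ξξ = exp(2ξ)(u_ξξ + 4u_ξ + 4u), w_tt = exp(2ξ)u_tt.
Substituting into the PDE and dividing by exp(2ξ): u_tt = 4(u_ξξ + 4u_ξ + 4u) - 16(u_ξ + 2u) + 16u.
The lower-order terms cancel, leaving the standard wave equation u_tt = 4u_ξξ.
Initial data for u: u(ξ,0) = exp(-2ξ)w(ξ,0) = -sin(3ξ) + 2sin(4ξ); u_t(ξ,0) = exp(-2ξ)w_t(ξ,0) = -8sin(2ξ). The boundary conditions carry over: u(0,t) = u(π,t) = 0.
Solve for u:
  Using separation of variables u = X(ξ)T(t):
  Eigenfunctions: sin(nξ), n = 1, 2, 3, ...
  General solution: u(ξ, t) = Σ [A_n cos(2n t) + B_n sin(2n t)] sin(nξ)
  From u(ξ,0) = -sin(3ξ) + 2sin(4ξ): A_3=-1, A_4=2. From u_t(ξ,0) = -8sin(2ξ), using u_t(ξ,0) = Σ ω_n B_n sin(nξ) with ω_n = 2n: B_2 = (-8)/4 = -2.
Hence u(ξ,t) = -2sin(4t)sin(2ξ) - sin(3ξ)cos(6t) + 2sin(4ξ)cos(8t).
Transform back: w(ξ,t) = exp(2ξ)u(ξ,t).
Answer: w(ξ, t) = -2exp(2ξ)sin(4t)sin(2ξ) - exp(2ξ)sin(3ξ)cos(6t) + 2exp(2ξ)sin(4ξ)cos(8t)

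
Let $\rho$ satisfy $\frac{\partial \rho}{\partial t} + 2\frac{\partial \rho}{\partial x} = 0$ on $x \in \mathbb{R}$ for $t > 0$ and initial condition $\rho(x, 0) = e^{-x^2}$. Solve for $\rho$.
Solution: By characteristics ($dx/dt = 2$), $\rho(x,t) = f(x - 2t)$ with $f = \rho( \cdot , 0)$.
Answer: $\rho(x, t) = e^{-(-2 t + x)^2}$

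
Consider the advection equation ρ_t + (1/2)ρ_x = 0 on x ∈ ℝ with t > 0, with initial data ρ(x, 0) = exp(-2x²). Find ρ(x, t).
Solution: By characteristics (dx/dt = 1/2), ρ(x,t) = f(x - (1/2)t) with f = ρ(·, 0).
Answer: ρ(x, t) = exp(-2(-t/2 + x)²)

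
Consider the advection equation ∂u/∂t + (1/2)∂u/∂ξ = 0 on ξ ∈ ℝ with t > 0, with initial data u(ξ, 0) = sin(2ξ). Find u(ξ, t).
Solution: By characteristics (dξ/dt = 1/2), u(ξ,t) = f(ξ - (1/2)t) with f = u(·, 0).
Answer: u(ξ, t) = -sin(t - 2ξ)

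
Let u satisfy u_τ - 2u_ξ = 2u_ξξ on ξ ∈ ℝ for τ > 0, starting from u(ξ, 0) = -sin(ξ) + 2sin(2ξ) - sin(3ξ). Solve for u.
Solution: Change to a moving frame: let η = ξ + 2τ, σ = τ and write u(ξ,τ) = w(η,σ).
By the chain rule u_τ = w_σ + 2w_η, u_ξ = w_η, u_ξξ = w_ηη.
Then u_τ - 2u_ξ = w_σ: the advection term cancels and the PDE becomes the heat equation w_σ = 2w_ηη on η ∈ ℝ.
Initial data: w(η,0) = u(η,0) = -sin(η) + 2sin(2η) - sin(3η).
On η ∈ ℝ each mode satisfies (sin(nη))″ = -n² sin(nη), so exp(-2n²σ) sin(nη) solves the heat equation; by superposition w(η,σ) = Σ c_n exp(-2n²σ) sin(nη).
Reading off the coefficients: c_1=-1, c_2=2, c_3=-1, so w(η,σ) = -exp(-2σ)sin(η) + 2exp(-8σ)sin(2η) - exp(-18σ)sin(3η).
Substituting back η = ξ + 2τ, σ = τ: u(ξ,τ) = w(ξ + 2τ, τ).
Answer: u(ξ, τ) = -exp(-2τ)sin(ξ + 2τ) + 2exp(-8τ)sin(2ξ + 4τ) - exp(-18τ)sin(3ξ + 6τ)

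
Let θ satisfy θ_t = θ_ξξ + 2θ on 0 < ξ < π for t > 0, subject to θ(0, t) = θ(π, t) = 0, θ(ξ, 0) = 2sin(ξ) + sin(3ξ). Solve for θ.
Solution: Substitute θ = exp(2t)u, i.e. u = exp(-2t)θ.
By the product rule, θ_t = exp(2t)(u_t + 2u), θ_ξξ = exp(2t)u_ξξ.
Substituting into the PDE and dividing by exp(2t): u_t + 2u = u_ξξ + 2u.
The lower-order terms cancel, leaving the standard heat equation u_t = u_ξξ.
Initial data for u: u(ξ,0) = θ(ξ,0) = 2sin(ξ) + sin(3ξ). The boundary conditions carry over: u(0,t) = u(π,t) = 0.
Solve for u:
  Using separation of variables u = X(ξ)G(t):
  Eigenfunctions: sin(nξ), n = 1, 2, 3, ...
  General solution: u(ξ, t) = Σ c_n sin(nξ) exp(-n² t)
  Matching u(ξ,0) = 2sin(ξ) + sin(3ξ) term by term: c_1=2, c_3=1.
Hence u(ξ,t) = 2exp(-t)sin(ξ) + exp(-9t)sin(3ξ).
Transform back: θ(ξ,t) = exp(2t)u(ξ,t).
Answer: θ(ξ, t) = 2exp(t)sin(ξ) + exp(-7t)sin(3ξ)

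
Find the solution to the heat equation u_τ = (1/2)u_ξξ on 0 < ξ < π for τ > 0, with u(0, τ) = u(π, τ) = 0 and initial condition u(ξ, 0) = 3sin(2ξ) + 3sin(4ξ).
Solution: Using separation of variables u = X(ξ)T(τ):
Eigenfunctions: sin(nξ), n = 1, 2, 3, ...
General solution: u(ξ, τ) = Σ c_n sin(nξ) exp(-n² τ/2)
Matching u(ξ,0) = 3sin(2ξ) + 3sin(4ξ) term by term: c_2=3, c_4=3.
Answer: u(ξ, τ) = 3exp(-2τ)sin(2ξ) + 3exp(-8τ)sin(4ξ)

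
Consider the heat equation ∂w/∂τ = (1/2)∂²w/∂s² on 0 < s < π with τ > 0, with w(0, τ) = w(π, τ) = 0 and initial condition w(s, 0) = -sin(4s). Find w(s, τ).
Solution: Separating variables: w = Σ c_n exp(-n²τ/2) sin(ns). From w(s,0) = -sin(4s): c_4=-1.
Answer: w(s, τ) = -exp(-8τ)sin(4s)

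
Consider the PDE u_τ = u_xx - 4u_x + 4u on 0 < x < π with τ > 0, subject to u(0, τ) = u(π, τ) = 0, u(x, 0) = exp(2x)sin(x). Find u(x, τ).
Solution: Substitute u = exp(2x)w, i.e. w = exp(-2x)u.
By the product rule, u_x = exp(2x)(w_x + 2w), u_xx = exp(2x)(w_xx + 4w_x + 4w), u_τ = exp(2x)w_τ.
Substituting into the PDE and dividing by exp(2x): w_τ = (w_xx + 4w_x + 4w) - 4(w_x + 2w) + 4w.
The lower-order terms cancel, leaving the standard heat equation w_τ = w_xx.
Initial data for w: w(x,0) = exp(-2x)u(x,0) = sin(x). The boundary conditions carry over: w(0,τ) = w(π,τ) = 0.
Solve for w:
  Using separation of variables w = X(x)T(τ):
  Eigenfunctions: sin(nx), n = 1, 2, 3, ...
  General solution: w(x, τ) = Σ c_n sin(nx) exp(-n² τ)
  Matching w(x,0) = sin(x) term by term: c_1=1.
Hence w(x,τ) = exp(-τ)sin(x).
Transform back: u(x,τ) = exp(2x)w(x,τ).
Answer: u(x, τ) = exp(2x)exp(-τ)sin(x)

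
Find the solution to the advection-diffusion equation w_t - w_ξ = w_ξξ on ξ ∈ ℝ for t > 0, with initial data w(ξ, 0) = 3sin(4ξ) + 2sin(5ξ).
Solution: Change to a moving frame: let η = ξ + t, σ = t and write w(ξ,t) = u(η,σ).
By the chain rule w_t = u_σ + u_η, w_ξ = u_η, w_ξξ = u_ηη.
Then w_t - w_ξ = u_σ: the advection term cancels and the PDE becomes the heat equation u_σ = u_ηη on η ∈ ℝ.
Initial data: u(η,0) = w(η,0) = 3sin(4η) + 2sin(5η).
On η ∈ ℝ each mode satisfies (sin(nη))″ = -n² sin(nη), so exp(-n²σ) sin(nη) solves the heat equation; by superposition u(η,σ) = Σ c_n exp(-n²σ) sin(nη).
Reading off the coefficients: c_4=3, c_5=2, so u(η,σ) = 3exp(-16σ)sin(4η) + 2exp(-25σ)sin(5η).
Substituting back η = ξ + t, σ = t: w(ξ,t) = u(ξ + t, t).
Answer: w(ξ, t) = 3exp(-16t)sin(4t + 4ξ) + 2exp(-25t)sin(5t + 5ξ)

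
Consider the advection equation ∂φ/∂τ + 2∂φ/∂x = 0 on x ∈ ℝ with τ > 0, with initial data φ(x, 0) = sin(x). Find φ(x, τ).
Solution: By characteristics (dx/dτ = 2), φ(x,τ) = f(x - 2τ) with f = φ(·, 0).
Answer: φ(x, τ) = sin(x - 2τ)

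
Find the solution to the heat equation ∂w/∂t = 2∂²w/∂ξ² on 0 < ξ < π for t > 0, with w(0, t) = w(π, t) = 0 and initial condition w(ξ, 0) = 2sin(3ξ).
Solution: Separating variables: w = Σ c_n exp(-2n²t) sin(nξ). From w(ξ,0) = 2sin(3ξ): c_3=2.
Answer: w(ξ, t) = 2exp(-18t)sin(3ξ)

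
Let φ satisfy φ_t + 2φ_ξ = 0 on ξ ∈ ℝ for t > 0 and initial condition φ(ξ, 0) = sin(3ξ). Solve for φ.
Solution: By characteristics (dξ/dt = 2), φ(ξ,t) = f(ξ - 2t) with f = φ(·, 0).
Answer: φ(ξ, t) = -sin(6t - 3ξ)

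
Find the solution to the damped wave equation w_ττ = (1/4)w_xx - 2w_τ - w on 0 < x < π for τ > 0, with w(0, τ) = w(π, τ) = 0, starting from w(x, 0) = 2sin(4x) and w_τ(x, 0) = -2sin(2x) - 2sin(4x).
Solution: Substitute w = exp(-τ)u, i.e. u = exp(τ)w.
By the product rule, w_τ = exp(-τ)(u_τ - u), w_ττ = exp(-τ)(u_ττ - 2u_τ + u), w_xx = exp(-τ)u_xx.
Substituting into the PDE and dividing by exp(-τ): u_ττ - 2u_τ + u = (1/4)u_xx - 2(u_τ - u) - u.
The lower-order terms cancel, leaving the standard wave equation u_ττ = (1/4)u_xx.
Initial data for u: u(x,0) = w(x,0) = 2sin(4x); u_τ(x,0) = w_τ(x,0) + w(x,0) = -2sin(2x). The boundary conditions carry over: u(0,τ) = u(π,τ) = 0.
Solve for u:
  Using separation of variables u = X(x)T(τ):
  Eigenfunctions: sin(nx), n = 1, 2, 3, ...
  General solution: u(x, τ) = Σ [A_n cos(n τ/2) + B_n sin(n τ/2)] sin(nx)
  From u(x,0) = 2sin(4x): A_4=2. From u_τ(x,0) = -2sin(2x), using u_τ(x,0) = Σ ω_n B_n sin(nx) with ω_n = n/2: B_2 = (-2)/1 = -2.
Hence u(x,τ) = -2sin(2x)sin(τ) + 2sin(4x)cos(2τ).
Transform back: w(x,τ) = exp(-τ)u(x,τ).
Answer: w(x, τ) = -2exp(-τ)sin(2x)sin(τ) + 2exp(-τ)sin(4x)cos(2τ)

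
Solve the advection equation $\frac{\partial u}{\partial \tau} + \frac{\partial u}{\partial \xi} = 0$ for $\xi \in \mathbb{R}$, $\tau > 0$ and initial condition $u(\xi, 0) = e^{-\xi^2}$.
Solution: By characteristics ($d\xi/d\tau = 1$), $u(\xi,\tau) = f(\xi - \tau)$ with $f = u( \cdot , 0)$.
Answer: $u(\xi, \tau) = e^{-(-\tau + \xi)^2}$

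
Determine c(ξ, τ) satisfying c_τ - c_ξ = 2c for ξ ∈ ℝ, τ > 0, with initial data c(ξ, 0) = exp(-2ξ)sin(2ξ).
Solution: Substitute c = exp(-2ξ)u.
Then c_ξ = exp(-2ξ)(u_ξ - 2u), c_τ = exp(-2ξ)u_τ; substituting and dividing by exp(-2ξ), the lower-order terms cancel: u_τ - u_ξ = 0 (standard advection equation).
Data for u: u(ξ,0) = exp(2ξ)c(ξ,0) = sin(2ξ).
By characteristics (dξ/dτ = -1), u(ξ,τ) = f(ξ + τ) with f = u(·, 0).
So u(ξ,τ) = sin(2ξ + 2τ), and c(ξ,τ) = exp(-2ξ)u(ξ,τ).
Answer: c(ξ, τ) = exp(-2ξ)sin(2ξ + 2τ)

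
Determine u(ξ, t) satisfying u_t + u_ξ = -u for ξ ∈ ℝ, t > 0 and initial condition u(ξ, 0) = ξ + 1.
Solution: Substitute u = exp(-t)w, i.e. w = exp(t)u.
By the product rule, u_t = exp(-t)(w_t - w), u_ξ = exp(-t)w_ξ.
Substituting into the PDE and dividing by exp(-t): w_t - w + w_ξ = -w.
The lower-order terms cancel, leaving the standard advection equation w_t + w_ξ = 0.
Initial data for w: w(ξ,0) = u(ξ,0) = ξ + 1.
Solve for w:
  By method of characteristics (waves move right with speed 1):
  Along characteristics ξ - t = const, w is constant, so w(ξ,t) = f(ξ - t) with f = w(·, 0).
Hence w(ξ,t) = -t + ξ + 1.
Transform back: u(ξ,t) = exp(-t)w(ξ,t).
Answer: u(ξ, t) = -texp(-t) + ξexp(-t) + exp(-t)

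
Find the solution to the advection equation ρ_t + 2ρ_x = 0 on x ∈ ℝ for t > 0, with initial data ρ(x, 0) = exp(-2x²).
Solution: By method of characteristics (waves move right with speed 2):
Along characteristics x - 2t = const, ρ is constant, so ρ(x,t) = f(x - 2t) with f = ρ(·, 0).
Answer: ρ(x, t) = exp(-2(-2t + x)²)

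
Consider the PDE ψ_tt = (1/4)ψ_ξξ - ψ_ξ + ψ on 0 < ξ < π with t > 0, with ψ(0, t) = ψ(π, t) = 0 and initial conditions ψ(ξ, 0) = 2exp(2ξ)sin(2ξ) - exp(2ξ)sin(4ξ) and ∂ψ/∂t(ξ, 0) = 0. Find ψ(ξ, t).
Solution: Substitute ψ = exp(2ξ)u, i.e. u = exp(-2ξ)ψ.
By the product rule, ψ_ξ = exp(2ξ)(u_ξ + 2u), ψ_ξξ = exp(2ξ)(u_ξξ + 4u_ξ + 4u), ψ_tt = exp(2ξ)u_tt.
Substituting into the PDE and dividing by exp(2ξ): u_tt = (1/4)(u_ξξ + 4u_ξ + 4u) - (u_ξ + 2u) + u.
The lower-order terms cancel, leaving the standard wave equation u_tt = (1/4)u_ξξ.
Initial data for u: u(ξ,0) = exp(-2ξ)ψ(ξ,0) = 2sin(2ξ) - sin(4ξ); u_t(ξ,0) = exp(-2ξ)ψ_t(ξ,0) = 0. The boundary conditions carry over: u(0,t) = u(π,t) = 0.
Solve for u:
  Using separation of variables u = X(ξ)T(t):
  Eigenfunctions: sin(nξ), n = 1, 2, 3, ...
  General solution: u(ξ, t) = Σ [A_n cos(n t/2) + B_n sin(n t/2)] sin(nξ)
  From u(ξ,0) = 2sin(2ξ) - sin(4ξ): A_2=2, A_4=-1. From u_t(ξ,0) = 0: all B_n = 0.
Hence u(ξ,t) = 2sin(2ξ)cos(t) - sin(4ξ)cos(2t).
Transform back: ψ(ξ,t) = exp(2ξ)u(ξ,t).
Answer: ψ(ξ, t) = 2exp(2ξ)sin(2ξ)cos(t) - exp(2ξ)sin(4ξ)cos(2t)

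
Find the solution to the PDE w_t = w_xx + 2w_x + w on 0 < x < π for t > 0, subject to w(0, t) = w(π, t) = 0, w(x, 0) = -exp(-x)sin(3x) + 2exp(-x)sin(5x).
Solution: Substitute w = exp(-x)u.
Then w_x = exp(-x)(u_x - u), w_xx = exp(-x)(u_xx - 2u_x + u), w_t = exp(-x)u_t; substituting and dividing by exp(-x), the lower-order terms cancel: u_t = u_xx (standard heat equation).
Data for u: u(x,0) = exp(x)w(x,0) = -sin(3x) + 2sin(5x). The boundary conditions carry over: u(0,t) = u(π,t) = 0.
Separating variables: u = Σ c_n exp(-n²t) sin(nx). From u(x,0) = -sin(3x) + 2sin(5x): c_3=-1, c_5=2.
So u(x,t) = -exp(-9t)sin(3x) + 2exp(-25t)sin(5x), and w(x,t) = exp(-x)u(x,t).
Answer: w(x, t) = -exp(-9t)exp(-x)sin(3x) + 2exp(-25t)exp(-x)sin(5x)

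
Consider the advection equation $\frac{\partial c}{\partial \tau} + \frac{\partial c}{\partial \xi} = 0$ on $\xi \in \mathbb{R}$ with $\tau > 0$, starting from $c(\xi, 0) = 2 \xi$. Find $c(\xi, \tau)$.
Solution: By method of characteristics (waves move right with speed 1):
Along characteristics $\xi - \tau =$ const, $c$ is constant, so $c(\xi,\tau) = f(\xi - \tau)$ with $f = c( \cdot , 0)$.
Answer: $c(\xi, \tau) = -2 \tau + 2 \xi$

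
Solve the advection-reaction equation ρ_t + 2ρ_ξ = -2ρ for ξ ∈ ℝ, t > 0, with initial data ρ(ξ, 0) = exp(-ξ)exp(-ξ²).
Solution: Substitute ρ = exp(-ξ)u.
Then ρ_ξ = exp(-ξ)(u_ξ - u), ρ_t = exp(-ξ)u_t; substituting and dividing by exp(-ξ), the lower-order terms cancel: u_t + 2u_ξ = 0 (standard advection equation).
Data for u: u(ξ,0) = exp(ξ)ρ(ξ,0) = exp(-ξ²).
By characteristics (dξ/dt = 2), u(ξ,t) = f(ξ - 2t) with f = u(·, 0).
So u(ξ,t) = exp(-(-2t + ξ)²), and ρ(ξ,t) = exp(-ξ)u(ξ,t).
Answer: ρ(ξ, t) = exp(-ξ)exp(-(-2t + ξ)²)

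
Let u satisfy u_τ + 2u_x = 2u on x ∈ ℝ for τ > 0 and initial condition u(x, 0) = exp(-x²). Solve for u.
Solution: Substitute u = exp(2τ)w, i.e. w = exp(-2τ)u.
By the product rule, u_τ = exp(2τ)(w_τ + 2w), u_x = exp(2τ)w_x.
Substituting into the PDE and dividing by exp(2τ): w_τ + 2w + 2w_x = 2w.
The lower-order terms cancel, leaving the standard advection equation w_τ + 2w_x = 0.
Initial data for w: w(x,0) = u(x,0) = exp(-x²).
Solve for w:
  By method of characteristics (waves move right with speed 2):
  Along characteristics x - 2τ = const, w is constant, so w(x,τ) = f(x - 2τ) with f = w(·, 0).
Hence w(x,τ) = exp(-(x - 2τ)²).
Transform back: u(x,τ) = exp(2τ)w(x,τ).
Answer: u(x, τ) = exp(2τ)exp(-(x - 2τ)²)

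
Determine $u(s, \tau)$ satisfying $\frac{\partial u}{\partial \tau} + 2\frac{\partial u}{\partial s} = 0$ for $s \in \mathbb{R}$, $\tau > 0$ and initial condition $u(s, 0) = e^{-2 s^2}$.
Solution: By method of characteristics (waves move right with speed 2):
Along characteristics $s - 2\tau =$ const, $u$ is constant, so $u(s,\tau) = f(s - 2\tau)$ with $f = u( \cdot , 0)$.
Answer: $u(s, \tau) = e^{-2 (-2 \tau + s)^2}$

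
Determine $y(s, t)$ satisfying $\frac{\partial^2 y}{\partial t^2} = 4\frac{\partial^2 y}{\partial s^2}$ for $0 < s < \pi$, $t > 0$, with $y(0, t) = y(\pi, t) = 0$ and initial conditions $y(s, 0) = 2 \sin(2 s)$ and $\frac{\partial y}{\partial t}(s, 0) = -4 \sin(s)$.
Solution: Separating variables: $y = \sum [A_n \cos(\omega_n t) + B_n \sin(\omega_n t)] \sin(ns)$, $\omega_n = 2n$. From ICs ($B_n$ = velocity coefficient / $\omega_n$): $A_2=2, B_1=-2$.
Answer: $y(s, t) = -2 \sin(s) \sin(2 t) + 2 \sin(2 s) \cos(4 t)$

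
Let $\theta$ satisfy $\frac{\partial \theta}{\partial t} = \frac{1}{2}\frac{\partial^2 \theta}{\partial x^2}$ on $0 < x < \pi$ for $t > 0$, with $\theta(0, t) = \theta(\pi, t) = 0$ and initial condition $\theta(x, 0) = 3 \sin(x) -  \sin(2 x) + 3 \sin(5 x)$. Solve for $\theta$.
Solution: Separating variables: $\theta = \sum c_n e^{-n^2t/2} \sin(nx)$. From $\theta(x,0) = 3 \sin(x) - \sin(2 x) + 3 \sin(5 x)$: $c_1=3, c_2=-1, c_5=3$.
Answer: $\theta(x, t) = - e^{-2 t} \sin(2 x) + 3 e^{-t/2} \sin(x) + 3 e^{-25 t/2} \sin(5 x)$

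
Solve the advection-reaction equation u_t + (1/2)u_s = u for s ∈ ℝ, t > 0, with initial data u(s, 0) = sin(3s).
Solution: Substitute u = exp(t)w.
Then u_t = exp(t)(w_t + w), u_s = exp(t)w_s; substituting and dividing by exp(t), the lower-order terms cancel: w_t + (1/2)w_s = 0 (standard advection equation).
Data for w: w(s,0) = u(s,0) = sin(3s).
By characteristics (ds/dt = 1/2), w(s,t) = f(s - (1/2)t) with f = w(·, 0).
So w(s,t) = sin(3s - 3t/2), and u(s,t) = exp(t)w(s,t).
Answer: u(s, t) = exp(t)sin(3s - 3t/2)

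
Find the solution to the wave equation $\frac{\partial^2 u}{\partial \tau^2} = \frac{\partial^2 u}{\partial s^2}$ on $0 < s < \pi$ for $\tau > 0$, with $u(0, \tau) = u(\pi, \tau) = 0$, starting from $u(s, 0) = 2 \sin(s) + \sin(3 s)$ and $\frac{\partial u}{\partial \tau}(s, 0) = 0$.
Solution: Separating variables: $u = \sum [A_n \cos(\omega_n \tau) + B_n \sin(\omega_n \tau)] \sin(ns)$, $\omega_n = n$. From ICs: $A_1=2, A_3=1$.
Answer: $u(s, \tau) = 2 \sin(s) \cos(\tau) + \sin(3 s) \cos(3 \tau)$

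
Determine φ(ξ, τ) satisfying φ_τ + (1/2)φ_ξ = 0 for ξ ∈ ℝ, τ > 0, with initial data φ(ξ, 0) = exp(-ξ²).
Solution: By characteristics (dξ/dτ = 1/2), φ(ξ,τ) = f(ξ - (1/2)τ) with f = φ(·, 0).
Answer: φ(ξ, τ) = exp(-(ξ - τ/2)²)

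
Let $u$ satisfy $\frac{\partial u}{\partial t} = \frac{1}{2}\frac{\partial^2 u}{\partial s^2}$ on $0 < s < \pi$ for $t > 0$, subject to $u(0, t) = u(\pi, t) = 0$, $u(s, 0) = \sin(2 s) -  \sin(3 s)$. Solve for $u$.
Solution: Using separation of variables $u = X(s)T(t)$:
Eigenfunctions: $\sin(ns)$, $n = 1, 2, 3, \ldots$
General solution: $u(s, t) = \sum c_n \sin(ns) e^{-n^2 t/2}$
Matching $u(s,0) = \sin(2 s) - \sin(3 s)$ term by term: $c_2=1, c_3=-1$.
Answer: $u(s, t) = e^{-2 t} \sin(2 s) -  e^{-9 t/2} \sin(3 s)$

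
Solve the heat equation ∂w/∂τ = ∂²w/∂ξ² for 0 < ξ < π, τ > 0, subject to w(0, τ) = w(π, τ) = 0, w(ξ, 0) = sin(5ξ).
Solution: Using separation of variables w = X(ξ)T(τ):
Eigenfunctions: sin(nξ), n = 1, 2, 3, ...
General solution: w(ξ, τ) = Σ c_n sin(nξ) exp(-n² τ)
Matching w(ξ,0) = sin(5ξ) term by term: c_5=1.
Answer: w(ξ, τ) = exp(-25τ)sin(5ξ)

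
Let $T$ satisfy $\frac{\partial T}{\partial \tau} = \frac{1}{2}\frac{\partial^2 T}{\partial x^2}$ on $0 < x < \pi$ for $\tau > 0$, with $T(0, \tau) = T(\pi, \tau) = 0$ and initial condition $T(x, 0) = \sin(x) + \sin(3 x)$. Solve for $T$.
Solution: Separating variables: $T = \sum c_n e^{-n^2\tau/2} \sin(nx)$. From $T(x,0) = \sin(x) + \sin(3 x)$: $c_1=1, c_3=1$.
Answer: $T(x, \tau) = e^{-\tau/2} \sin(x) + e^{-9 \tau/2} \sin(3 x)$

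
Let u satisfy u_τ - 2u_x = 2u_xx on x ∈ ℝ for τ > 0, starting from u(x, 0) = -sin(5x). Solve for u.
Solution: Change to a moving frame: let η = x + 2τ, σ = τ and write u(x,τ) = w(η,σ).
By the chain rule u_τ = w_σ + 2w_η, u_x = w_η, u_xx = w_ηη.
Then u_τ - 2u_x = w_σ: the advection term cancels and the PDE becomes the heat equation w_σ = 2w_ηη on η ∈ ℝ.
Initial data: w(η,0) = u(η,0) = -sin(5η).
On η ∈ ℝ each mode satisfies (sin(nη))″ = -n² sin(nη), so exp(-2n²σ) sin(nη) solves the heat equation; by superposition w(η,σ) = Σ c_n exp(-2n²σ) sin(nη).
Reading off the coefficients: c_5=-1, so w(η,σ) = -exp(-50σ)sin(5η).
Substituting back η = x + 2τ, σ = τ: u(x,τ) = w(x + 2τ, τ).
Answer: u(x, τ) = -exp(-50τ)sin(5x + 10τ)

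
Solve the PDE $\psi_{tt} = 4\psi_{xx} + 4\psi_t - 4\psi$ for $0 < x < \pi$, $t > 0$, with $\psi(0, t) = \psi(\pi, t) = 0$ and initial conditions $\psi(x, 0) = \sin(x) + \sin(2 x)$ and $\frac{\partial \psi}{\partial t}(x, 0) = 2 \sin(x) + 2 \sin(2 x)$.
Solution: Substitute $\psi = e^{2t}u$.
Then $\psi_t = e^{2t}(u_t + 2u)$, $\psi_{tt} = e^{2t}(u_{tt} + 4u_t + 4u)$, $\psi_{xx} = e^{2t}u_{xx}$; substituting and dividing by $e^{2t}$, the lower-order terms cancel: $u_{tt} = 4u_{xx}$ (standard wave equation).
Data for $u$: $u(x,0) = \psi(x,0) = \sin(x) + \sin(2 x)$; $u_t(x,0) = \psi_t(x,0) - 2\psi(x,0) = 0$. The boundary conditions carry over: $u(0,t) = u(\pi,t) = 0$.
Separating variables: $u = \sum [A_n \cos(\omega_n t) + B_n \sin(\omega_n t)] \sin(nx)$, $\omega_n = 2n$. From ICs: $A_1=1, A_2=1$.
So $u(x,t) = \sin(x) \cos(2 t) + \sin(2 x) \cos(4 t)$, and $\psi(x,t) = e^{2t}u(x,t)$.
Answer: $\psi(x, t) = e^{2 t} \sin(x) \cos(2 t) + e^{2 t} \sin(2 x) \cos(4 t)$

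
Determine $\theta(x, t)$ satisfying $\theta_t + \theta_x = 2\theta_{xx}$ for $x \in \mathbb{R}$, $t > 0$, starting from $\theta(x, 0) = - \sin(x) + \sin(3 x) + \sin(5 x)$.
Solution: Change to a moving frame: let $\eta = x - t$, $\sigma = t$ and write $\theta(x,t) = u(\eta,\sigma)$.
By the chain rule $\theta_t = u_{\sigma} - u_{\eta}$, $\theta_x = u_{\eta}$, $\theta_{xx} = u_{\eta\eta}$.
Then $\theta_t + \theta_x = u_{\sigma}$: the advection term cancels and the PDE becomes the heat equation $u_{\sigma} = 2u_{\eta\eta}$ on $\eta \in \mathbb{R}$.
Initial data: $u(\eta,0) = \theta(\eta,0) = - \sin(\eta) + \sin(3 \eta) + \sin(5 \eta)$.
On $\eta \in \mathbb{R}$ each mode satisfies $(\sin(n\eta))'' = -n^2 \sin(n\eta)$, so $e^{-2n^2\sigma} \sin(n\eta)$ solves the heat equation; by superposition $u(\eta,\sigma) = \sum c_n e^{-2n^2\sigma} \sin(n\eta)$.
Reading off the coefficients: $c_1=-1, c_3=1, c_5=1$, so $u(\eta,\sigma) = - e^{-2 \sigma} \sin(\eta) + e^{-18 \sigma} \sin(3 \eta) + e^{-50 \sigma} \sin(5 \eta)$.
Substituting back $\eta = x - t$, $\sigma = t$: $\theta(x,t) = u(x - t, t)$.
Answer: $\theta(x, t) = e^{-2 t} \sin(t - x) -  e^{-18 t} \sin(3 t - 3 x) -  e^{-50 t} \sin(5 t - 5 x)$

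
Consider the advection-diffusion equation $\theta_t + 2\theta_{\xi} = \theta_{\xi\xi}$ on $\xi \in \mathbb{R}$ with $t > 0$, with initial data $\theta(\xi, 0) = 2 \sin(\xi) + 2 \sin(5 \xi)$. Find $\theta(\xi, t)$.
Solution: Moving frame: $\eta = \xi - 2t$, $\sigma = t$, $\theta = u(\eta,\sigma)$, so $\theta_t = u_{\sigma} - 2u_{\eta}$ and $\theta_{\xi\xi} = u_{\eta\eta}$.
Hence $\theta_t + 2\theta_{\xi} = u_{\sigma}$ and the PDE becomes the heat equation $u_{\sigma} = u_{\eta\eta}$ on $\eta \in \mathbb{R}$.
Initial data: $u(\eta,0) = \theta(\eta,0) = 2 \sin(\eta) + 2 \sin(5 \eta)$. Each mode $\sin(n\eta)$ decays as $e^{-n^2\sigma}$ on $\mathbb{R}$, so $u(\eta,\sigma) = \sum c_n e^{-n^2\sigma} \sin(n\eta)$ with $c_1=2, c_5=2$: $u(\eta,\sigma) = 2 e^{-\sigma} \sin(\eta) + 2 e^{-25 \sigma} \sin(5 \eta)$.
Substituting back: $\theta(\xi,t) = u(\xi - 2t, t)$.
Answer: $\theta(\xi, t) = 2 e^{-t} \sin(\xi - 2 t) + 2 e^{-25 t} \sin(5 \xi - 10 t)$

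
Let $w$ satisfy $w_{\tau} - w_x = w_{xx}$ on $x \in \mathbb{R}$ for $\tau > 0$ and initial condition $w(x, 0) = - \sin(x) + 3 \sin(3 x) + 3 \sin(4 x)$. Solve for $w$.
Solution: Change to a moving frame: let $\eta = x + \tau$, $\sigma = \tau$ and write $w(x,\tau) = u(\eta,\sigma)$.
By the chain rule $w_{\tau} = u_{\sigma} + u_{\eta}$, $w_x = u_{\eta}$, $w_{xx} = u_{\eta\eta}$.
Then $w_{\tau} - w_x = u_{\sigma}$: the advection term cancels and the PDE becomes the heat equation $u_{\sigma} = u_{\eta\eta}$ on $\eta \in \mathbb{R}$.
Initial data: $u(\eta,0) = w(\eta,0) = - \sin(\eta) + 3 \sin(3 \eta) + 3 \sin(4 \eta)$.
On $\eta \in \mathbb{R}$ each mode satisfies $(\sin(n\eta))'' = -n^2 \sin(n\eta)$, so $e^{-n^2\sigma} \sin(n\eta)$ solves the heat equation; by superposition $u(\eta,\sigma) = \sum c_n e^{-n^2\sigma} \sin(n\eta)$.
Reading off the coefficients: $c_1=-1, c_3=3, c_4=3$, so $u(\eta,\sigma) = - e^{-\sigma} \sin(\eta) + 3 e^{-9 \sigma} \sin(3 \eta) + 3 e^{-16 \sigma} \sin(4 \eta)$.
Substituting back $\eta = x + \tau$, $\sigma = \tau$: $w(x,\tau) = u(x + \tau, \tau)$.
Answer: $w(x, \tau) = - e^{-\tau} \sin(\tau + x) + 3 e^{-9 \tau} \sin(3 \tau + 3 x) + 3 e^{-16 \tau} \sin(4 \tau + 4 x)$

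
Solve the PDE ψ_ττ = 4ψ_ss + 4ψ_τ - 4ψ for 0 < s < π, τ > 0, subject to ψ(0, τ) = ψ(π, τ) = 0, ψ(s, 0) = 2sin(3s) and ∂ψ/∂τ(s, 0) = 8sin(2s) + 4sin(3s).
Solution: Substitute ψ = exp(2τ)u.
Then ψ_τ = exp(2τ)(u_τ + 2u), ψ_ττ = exp(2τ)(u_ττ + 4u_τ + 4u), ψ_ss = exp(2τ)u_ss; substituting and dividing by exp(2τ), the lower-order terms cancel: u_ττ = 4u_ss (standard wave equation).
Data for u: u(s,0) = ψ(s,0) = 2sin(3s); u_τ(s,0) = ψ_τ(s,0) - 2ψ(s,0) = 8sin(2s). The boundary conditions carry over: u(0,τ) = u(π,τ) = 0.
Separating variables: u = Σ [A_n cos(ω_n τ) + B_n sin(ω_n τ)] sin(ns), ω_n = 2n. From ICs (B_n = velocity coefficient / ω_n): A_3=2, B_2=2.
So u(s,τ) = 2sin(2s)sin(4τ) + 2sin(3s)cos(6τ), and ψ(s,τ) = exp(2τ)u(s,τ).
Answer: ψ(s, τ) = 2exp(2τ)sin(2s)sin(4τ) + 2exp(2τ)sin(3s)cos(6τ)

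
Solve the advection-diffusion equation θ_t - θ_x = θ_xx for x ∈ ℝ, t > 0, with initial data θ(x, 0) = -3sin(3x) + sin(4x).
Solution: Moving frame: η = x + t, σ = t, θ = u(η,σ), so θ_t = u_σ + u_η and θ_xx = u_ηη.
Hence θ_t - θ_x = u_σ and the PDE becomes the heat equation u_σ = u_ηη on η ∈ ℝ.
Initial data: u(η,0) = θ(η,0) = -3sin(3η) + sin(4η). Each mode sin(nη) decays as exp(-n²σ) on ℝ, so u(η,σ) = Σ c_n exp(-n²σ) sin(nη) with c_3=-3, c_4=1: u(η,σ) = -3exp(-9σ)sin(3η) + exp(-16σ)sin(4η).
Substituting back: θ(x,t) = u(x + t, t).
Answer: θ(x, t) = -3exp(-9t)sin(3t + 3x) + exp(-16t)sin(4t + 4x)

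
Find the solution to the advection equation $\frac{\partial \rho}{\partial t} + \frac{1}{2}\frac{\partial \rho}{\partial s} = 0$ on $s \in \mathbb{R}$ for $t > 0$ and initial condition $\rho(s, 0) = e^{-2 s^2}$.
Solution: By method of characteristics (waves move right with speed 1/2):
Along characteristics $s - \frac{1}{2}t =$ const, $\rho$ is constant, so $\rho(s,t) = f(s - \frac{1}{2}t)$ with $f = \rho( \cdot , 0)$.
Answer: $\rho(s, t) = e^{-2 (s - t/2)^2}$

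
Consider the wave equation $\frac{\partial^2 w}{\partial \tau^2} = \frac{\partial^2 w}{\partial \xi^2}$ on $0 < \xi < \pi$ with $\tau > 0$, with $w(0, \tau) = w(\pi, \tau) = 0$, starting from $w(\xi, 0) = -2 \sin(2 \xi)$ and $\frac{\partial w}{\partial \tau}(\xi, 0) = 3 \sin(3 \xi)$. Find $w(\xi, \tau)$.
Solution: Separating variables: $w = \sum [A_n \cos(\omega_n \tau) + B_n \sin(\omega_n \tau)] \sin(n\xi)$, $\omega_n = n$. From ICs ($B_n$ = velocity coefficient / $\omega_n$): $A_2=-2, B_3=1$.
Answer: $w(\xi, \tau) = \sin(3 \tau) \sin(3 \xi) - 2 \sin(2 \xi) \cos(2 \tau)$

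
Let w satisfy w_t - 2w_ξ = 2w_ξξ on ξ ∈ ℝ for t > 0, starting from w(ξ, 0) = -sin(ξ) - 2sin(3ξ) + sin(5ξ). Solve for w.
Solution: Moving frame: η = ξ + 2t, σ = t, w = u(η,σ), so w_t = u_σ + 2u_η and w_ξξ = u_ηη.
Hence w_t - 2w_ξ = u_σ and the PDE becomes the heat equation u_σ = 2u_ηη on η ∈ ℝ.
Initial data: u(η,0) = w(η,0) = -sin(η) - 2sin(3η) + sin(5η). Each mode sin(nη) decays as exp(-2n²σ) on ℝ, so u(η,σ) = Σ c_n exp(-2n²σ) sin(nη) with c_1=-1, c_3=-2, c_5=1: u(η,σ) = -exp(-2σ)sin(η) - 2exp(-18σ)sin(3η) + exp(-50σ)sin(5η).
Substituting back: w(ξ,t) = u(ξ + 2t, t).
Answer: w(ξ, t) = -exp(-2t)sin(2t + ξ) - 2exp(-18t)sin(6t + 3ξ) + exp(-50t)sin(10t + 5ξ)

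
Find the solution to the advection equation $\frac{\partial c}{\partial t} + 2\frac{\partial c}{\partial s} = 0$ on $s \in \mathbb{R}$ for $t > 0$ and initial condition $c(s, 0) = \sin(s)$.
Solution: By characteristics ($ds/dt = 2$), $c(s,t) = f(s - 2t)$ with $f = c( \cdot , 0)$.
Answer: $c(s, t) = \sin(s - 2 t)$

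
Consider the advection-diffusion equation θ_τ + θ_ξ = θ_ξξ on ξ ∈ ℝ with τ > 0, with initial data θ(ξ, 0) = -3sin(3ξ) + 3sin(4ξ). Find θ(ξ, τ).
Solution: Moving frame: η = ξ - τ, σ = τ, θ = u(η,σ), so θ_τ = u_σ - u_η and θ_ξξ = u_ηη.
Hence θ_τ + θ_ξ = u_σ and the PDE becomes the heat equation u_σ = u_ηη on η ∈ ℝ.
Initial data: u(η,0) = θ(η,0) = -3sin(3η) + 3sin(4η). Each mode sin(nη) decays as exp(-n²σ) on ℝ, so u(η,σ) = Σ c_n exp(-n²σ) sin(nη) with c_3=-3, c_4=3: u(η,σ) = -3exp(-9σ)sin(3η) + 3exp(-16σ)sin(4η).
Substituting back: θ(ξ,τ) = u(ξ - τ, τ).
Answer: θ(ξ, τ) = -3exp(-9τ)sin(3ξ - 3τ) + 3exp(-16τ)sin(4ξ - 4τ)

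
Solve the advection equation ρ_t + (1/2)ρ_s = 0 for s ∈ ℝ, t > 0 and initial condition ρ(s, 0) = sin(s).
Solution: By characteristics (ds/dt = 1/2), ρ(s,t) = f(s - (1/2)t) with f = ρ(·, 0).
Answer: ρ(s, t) = sin(s - t/2)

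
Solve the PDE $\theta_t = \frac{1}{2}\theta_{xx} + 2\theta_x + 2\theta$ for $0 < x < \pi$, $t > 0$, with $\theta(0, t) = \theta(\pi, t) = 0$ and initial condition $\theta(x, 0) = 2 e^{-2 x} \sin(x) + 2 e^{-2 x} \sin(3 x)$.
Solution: Substitute $\theta = e^{-2x}u$, i.e. $u = e^{2x}\theta$.
By the product rule, $\theta_x = e^{-2x}(u_x - 2u)$, $\theta_{xx} = e^{-2x}(u_{xx} - 4u_x + 4u)$, $\theta_t = e^{-2x}u_t$.
Substituting into the PDE and dividing by $e^{-2x}$: $u_t = \frac{1}{2}(u_{xx} - 4u_x + 4u) + 2(u_x - 2u) + 2u$.
The lower-order terms cancel, leaving the standard heat equation $u_t = \frac{1}{2}u_{xx}$.
Initial data for $u$: $u(x,0) = e^{2x}\theta(x,0) = 2 \sin(x) + 2 \sin(3 x)$. The boundary conditions carry over: $u(0,t) = u(\pi,t) = 0$.
Solve for $u$:
  Using separation of variables $u = X(x)G(t)$:
  Eigenfunctions: $\sin(nx)$, $n = 1, 2, 3, \ldots$
  General solution: $u(x, t) = \sum c_n \sin(nx) e^{-n^2 t/2}$
  Matching $u(x,0) = 2 \sin(x) + 2 \sin(3 x)$ term by term: $c_1=2, c_3=2$.
Hence $u(x,t) = 2 e^{-t/2} \sin(x) + 2 e^{-9 t/2} \sin(3 x)$.
Transform back: $\theta(x,t) = e^{-2x}u(x,t)$.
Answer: $\theta(x, t) = 2 e^{-t/2} e^{-2 x} \sin(x) + 2 e^{-9 t/2} e^{-2 x} \sin(3 x)$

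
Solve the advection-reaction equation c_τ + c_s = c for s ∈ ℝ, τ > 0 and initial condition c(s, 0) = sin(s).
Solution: Substitute c = exp(τ)u, i.e. u = exp(-τ)c.
By the product rule, c_τ = exp(τ)(u_τ + u), c_s = exp(τ)u_s.
Substituting into the PDE and dividing by exp(τ): u_τ + u + u_s = u.
The lower-order terms cancel, leaving the standard advection equation u_τ + u_s = 0.
Initial data for u: u(s,0) = c(s,0) = sin(s).
Solve for u:
  By method of characteristics (waves move right with speed 1):
  Along characteristics s - τ = const, u is constant, so u(s,τ) = f(s - τ) with f = u(·, 0).
Hence u(s,τ) = sin(s - τ).
Transform back: c(s,τ) = exp(τ)u(s,τ).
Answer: c(s, τ) = exp(τ)sin(s - τ)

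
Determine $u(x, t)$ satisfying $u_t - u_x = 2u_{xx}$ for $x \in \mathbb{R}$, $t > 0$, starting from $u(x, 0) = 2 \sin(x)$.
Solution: Moving frame: $\eta = x + t$, $\sigma = t$, $u = w(\eta,\sigma)$, so $u_t = w_{\sigma} + w_{\eta}$ and $u_{xx} = w_{\eta\eta}$.
Hence $u_t - u_x = w_{\sigma}$ and the PDE becomes the heat equation $w_{\sigma} = 2w_{\eta\eta}$ on $\eta \in \mathbb{R}$.
Initial data: $w(\eta,0) = u(\eta,0) = 2 \sin(\eta)$. Each mode $\sin(n\eta)$ decays as $e^{-2n^2\sigma}$ on $\mathbb{R}$, so $w(\eta,\sigma) = \sum c_n e^{-2n^2\sigma} \sin(n\eta)$ with $c_1=2$: $w(\eta,\sigma) = 2 e^{-2 \sigma} \sin(\eta)$.
Substituting back: $u(x,t) = w(x + t, t)$.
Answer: $u(x, t) = 2 e^{-2 t} \sin(t + x)$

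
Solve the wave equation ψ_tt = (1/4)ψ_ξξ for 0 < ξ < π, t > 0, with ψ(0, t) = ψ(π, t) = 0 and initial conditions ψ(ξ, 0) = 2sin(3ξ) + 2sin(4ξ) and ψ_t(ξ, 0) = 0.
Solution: Separating variables: ψ = Σ [A_n cos(ω_n t) + B_n sin(ω_n t)] sin(nξ), ω_n = n/2. From ICs: A_3=2, A_4=2.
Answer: ψ(ξ, t) = 2sin(3ξ)cos(3t/2) + 2sin(4ξ)cos(2t)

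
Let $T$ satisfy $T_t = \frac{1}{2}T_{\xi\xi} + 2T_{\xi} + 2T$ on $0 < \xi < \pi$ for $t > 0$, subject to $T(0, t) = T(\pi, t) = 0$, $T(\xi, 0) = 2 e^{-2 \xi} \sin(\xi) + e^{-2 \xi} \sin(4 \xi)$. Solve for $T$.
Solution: Substitute $T = e^{-2\xi}u$, i.e. $u = e^{2\xi}T$.
By the product rule, $T_{\xi} = e^{-2\xi}(u_{\xi} - 2u)$, $T_{\xi\xi} = e^{-2\xi}(u_{\xi\xi} - 4u_{\xi} + 4u)$, $T_t = e^{-2\xi}u_t$.
Substituting into the PDE and dividing by $e^{-2\xi}$: $u_t = \frac{1}{2}(u_{\xi\xi} - 4u_{\xi} + 4u) + 2(u_{\xi} - 2u) + 2u$.
The lower-order terms cancel, leaving the standard heat equation $u_t = \frac{1}{2}u_{\xi\xi}$.
Initial data for $u$: $u(\xi,0) = e^{2\xi}T(\xi,0) = 2 \sin(\xi) + \sin(4 \xi)$. The boundary conditions carry over: $u(0,t) = u(\pi,t) = 0$.
Solve for $u$:
  Using separation of variables $u = X(\xi)G(t)$:
  Eigenfunctions: $\sin(n\xi)$, $n = 1, 2, 3, \ldots$
  General solution: $u(\xi, t) = \sum c_n \sin(n\xi) e^{-n^2 t/2}$
  Matching $u(\xi,0) = 2 \sin(\xi) + \sin(4 \xi)$ term by term: $c_1=2, c_4=1$.
Hence $u(\xi,t) = e^{-8 t} \sin(4 \xi) + 2 e^{-t/2} \sin(\xi)$.
Transform back: $T(\xi,t) = e^{-2\xi}u(\xi,t)$.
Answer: $T(\xi, t) = e^{-2 \xi} e^{-8 t} \sin(4 \xi) + 2 e^{-2 \xi} e^{-t/2} \sin(\xi)$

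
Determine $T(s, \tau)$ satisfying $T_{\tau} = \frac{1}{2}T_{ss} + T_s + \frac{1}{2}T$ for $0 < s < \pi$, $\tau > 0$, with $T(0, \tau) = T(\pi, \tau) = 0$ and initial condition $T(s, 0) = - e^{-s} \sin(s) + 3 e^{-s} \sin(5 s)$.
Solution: Substitute $T = e^{-s}u$.
Then $T_s = e^{-s}(u_s - u)$, $T_{ss} = e^{-s}(u_{ss} - 2u_s + u)$, $T_{\tau} = e^{-s}u_{\tau}$; substituting and dividing by $e^{-s}$, the lower-order terms cancel: $u_{\tau} = \frac{1}{2}u_{ss}$ (standard heat equation).
Data for $u$: $u(s,0) = e^{s}T(s,0) = - \sin(s) + 3 \sin(5 s)$. The boundary conditions carry over: $u(0,\tau) = u(\pi,\tau) = 0$.
Separating variables: $u = \sum c_n e^{-n^2\tau/2} \sin(ns)$. From $u(s,0) = - \sin(s) + 3 \sin(5 s)$: $c_1=-1, c_5=3$.
So $u(s,\tau) = - e^{-\tau/2} \sin(s) + 3 e^{-25 \tau/2} \sin(5 s)$, and $T(s,\tau) = e^{-s}u(s,\tau)$.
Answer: $T(s, \tau) = - e^{-\tau/2} e^{-s} \sin(s) + 3 e^{-25 \tau/2} e^{-s} \sin(5 s)$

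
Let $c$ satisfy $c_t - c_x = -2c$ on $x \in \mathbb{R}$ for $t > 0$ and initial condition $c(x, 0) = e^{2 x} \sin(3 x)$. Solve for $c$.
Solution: Substitute $c = e^{2x}u$, i.e. $u = e^{-2x}c$.
By the product rule, $c_x = e^{2x}(u_x + 2u)$, $c_t = e^{2x}u_t$.
Substituting into the PDE and dividing by $e^{2x}$: $u_t - (u_x + 2u) = -2u$.
The lower-order terms cancel, leaving the standard advection equation $u_t - u_x = 0$.
Initial data for $u$: $u(x,0) = e^{-2x}c(x,0) = \sin(3 x)$.
Solve for $u$:
  By method of characteristics (waves move left with speed 1):
  Along characteristics $x + t =$ const, $u$ is constant, so $u(x,t) = f(x + t)$ with $f = u( \cdot , 0)$.
Hence $u(x,t) = \sin(3 t + 3 x)$.
Transform back: $c(x,t) = e^{2x}u(x,t)$.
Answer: $c(x, t) = e^{2 x} \sin(3 t + 3 x)$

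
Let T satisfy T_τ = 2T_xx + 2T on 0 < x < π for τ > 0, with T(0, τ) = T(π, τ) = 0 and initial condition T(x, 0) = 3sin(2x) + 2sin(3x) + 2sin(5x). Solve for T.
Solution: Substitute T = exp(2τ)u.
Then T_τ = exp(2τ)(u_τ + 2u), T_xx = exp(2τ)u_xx; substituting and dividing by exp(2τ), the lower-order terms cancel: u_τ = 2u_xx (standard heat equation).
Data for u: u(x,0) = T(x,0) = 3sin(2x) + 2sin(3x) + 2sin(5x). The boundary conditions carry over: u(0,τ) = u(π,τ) = 0.
Separating variables: u = Σ c_n exp(-2n²τ) sin(nx). From u(x,0) = 3sin(2x) + 2sin(3x) + 2sin(5x): c_2=3, c_3=2, c_5=2.
So u(x,τ) = 3exp(-8τ)sin(2x) + 2exp(-18τ)sin(3x) + 2exp(-50τ)sin(5x), and T(x,τ) = exp(2τ)u(x,τ).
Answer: T(x, τ) = 3exp(-6τ)sin(2x) + 2exp(-16τ)sin(3x) + 2exp(-48τ)sin(5x)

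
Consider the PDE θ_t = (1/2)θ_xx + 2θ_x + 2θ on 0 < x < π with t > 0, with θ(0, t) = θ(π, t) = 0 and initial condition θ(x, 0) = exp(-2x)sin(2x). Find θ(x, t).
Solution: Substitute θ = exp(-2x)u.
Then θ_x = exp(-2x)(u_x - 2u), θ_xx = exp(-2x)(u_xx - 4u_x + 4u), θ_t = exp(-2x)u_t; substituting and dividing by exp(-2x), the lower-order terms cancel: u_t = (1/2)u_xx (standard heat equation).
Data for u: u(x,0) = exp(2x)θ(x,0) = sin(2x). The boundary conditions carry over: u(0,t) = u(π,t) = 0.
Separating variables: u = Σ c_n exp(-n²t/2) sin(nx). From u(x,0) = sin(2x): c_2=1.
So u(x,t) = exp(-2t)sin(2x), and θ(x,t) = exp(-2x)u(x,t).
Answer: θ(x, t) = exp(-2t)exp(-2x)sin(2x)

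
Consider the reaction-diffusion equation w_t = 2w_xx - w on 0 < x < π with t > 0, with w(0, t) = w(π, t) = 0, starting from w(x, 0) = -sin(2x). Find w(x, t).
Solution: Substitute w = exp(-t)u, i.e. u = exp(t)w.
By the product rule, w_t = exp(-t)(u_t - u), w_xx = exp(-t)u_xx.
Substituting into the PDE and dividing by exp(-t): u_t - u = 2u_xx - u.
The lower-order terms cancel, leaving the standard heat equation u_t = 2u_xx.
Initial data for u: u(x,0) = w(x,0) = -sin(2x). The boundary conditions carry over: u(0,t) = u(π,t) = 0.
Solve for u:
  Using separation of variables u = X(x)T(t):
  Eigenfunctions: sin(nx), n = 1, 2, 3, ...
  General solution: u(x, t) = Σ c_n sin(nx) exp(-2n² t)
  Matching u(x,0) = -sin(2x) term by term: c_2=-1.
Hence u(x,t) = -exp(-8t)sin(2x).
Transform back: w(x,t) = exp(-t)u(x,t).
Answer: w(x, t) = -exp(-9t)sin(2x)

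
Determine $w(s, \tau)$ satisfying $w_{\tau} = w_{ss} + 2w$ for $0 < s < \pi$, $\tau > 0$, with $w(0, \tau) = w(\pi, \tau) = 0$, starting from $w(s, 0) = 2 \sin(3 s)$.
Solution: Substitute $w = e^{2\tau}u$.
Then $w_{\tau} = e^{2\tau}(u_{\tau} + 2u)$, $w_{ss} = e^{2\tau}u_{ss}$; substituting and dividing by $e^{2\tau}$, the lower-order terms cancel: $u_{\tau} = u_{ss}$ (standard heat equation).
Data for $u$: $u(s,0) = w(s,0) = 2 \sin(3 s)$. The boundary conditions carry over: $u(0,\tau) = u(\pi,\tau) = 0$.
Separating variables: $u = \sum c_n e^{-n^2\tau} \sin(ns)$. From $u(s,0) = 2 \sin(3 s)$: $c_3=2$.
So $u(s,\tau) = 2 e^{-9 \tau} \sin(3 s)$, and $w(s,\tau) = e^{2\tau}u(s,\tau)$.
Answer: $w(s, \tau) = 2 e^{-7 \tau} \sin(3 s)$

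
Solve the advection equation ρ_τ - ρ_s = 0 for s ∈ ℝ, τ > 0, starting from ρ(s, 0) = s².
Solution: By method of characteristics (waves move left with speed 1):
Along characteristics s + τ = const, ρ is constant, so ρ(s,τ) = f(s + τ) with f = ρ(·, 0).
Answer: ρ(s, τ) = s² + 2sτ + τ²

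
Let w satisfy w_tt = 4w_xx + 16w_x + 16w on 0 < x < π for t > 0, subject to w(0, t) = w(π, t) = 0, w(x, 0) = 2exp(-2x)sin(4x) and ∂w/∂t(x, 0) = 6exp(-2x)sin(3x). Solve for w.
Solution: Substitute w = exp(-2x)u.
Then w_x = exp(-2x)(u_x - 2u), w_xx = exp(-2x)(u_xx - 4u_x + 4u), w_tt = exp(-2x)u_tt; substituting and dividing by exp(-2x), the lower-order terms cancel: u_tt = 4u_xx (standard wave equation).
Data for u: u(x,0) = exp(2x)w(x,0) = 2sin(4x); u_t(x,0) = exp(2x)w_t(x,0) = 6sin(3x). The boundary conditions carry over: u(0,t) = u(π,t) = 0.
Separating variables: u = Σ [A_n cos(ω_n t) + B_n sin(ω_n t)] sin(nx), ω_n = 2n. From ICs (B_n = velocity coefficient / ω_n): A_4=2, B_3=1.
So u(x,t) = sin(6t)sin(3x) + 2sin(4x)cos(8t), and w(x,t) = exp(-2x)u(x,t).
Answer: w(x, t) = exp(-2x)sin(6t)sin(3x) + 2exp(-2x)sin(4x)cos(8t)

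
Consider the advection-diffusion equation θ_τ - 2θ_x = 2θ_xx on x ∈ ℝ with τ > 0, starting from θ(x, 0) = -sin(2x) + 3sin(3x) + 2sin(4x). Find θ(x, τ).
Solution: Change to a moving frame: let η = x + 2τ, σ = τ and write θ(x,τ) = u(η,σ).
By the chain rule θ_τ = u_σ + 2u_η, θ_x = u_η, θ_xx = u_ηη.
Then θ_τ - 2θ_x = u_σ: the advection term cancels and the PDE becomes the heat equation u_σ = 2u_ηη on η ∈ ℝ.
Initial data: u(η,0) = θ(η,0) = -sin(2η) + 3sin(3η) + 2sin(4η).
On η ∈ ℝ each mode satisfies (sin(nη))″ = -n² sin(nη), so exp(-2n²σ) sin(nη) solves the heat equation; by superposition u(η,σ) = Σ c_n exp(-2n²σ) sin(nη).
Reading off the coefficients: c_2=-1, c_3=3, c_4=2, so u(η,σ) = -exp(-8σ)sin(2η) + 3exp(-18σ)sin(3η) + 2exp(-32σ)sin(4η).
Substituting back η = x + 2τ, σ = τ: θ(x,τ) = u(x + 2τ, τ).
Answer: θ(x, τ) = -exp(-8τ)sin(2x + 4τ) + 3exp(-18τ)sin(3x + 6τ) + 2exp(-32τ)sin(4x + 8τ)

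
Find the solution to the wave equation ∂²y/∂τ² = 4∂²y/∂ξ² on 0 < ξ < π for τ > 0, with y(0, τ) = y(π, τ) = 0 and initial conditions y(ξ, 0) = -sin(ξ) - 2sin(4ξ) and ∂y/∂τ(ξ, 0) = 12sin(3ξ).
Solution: Using separation of variables y = X(ξ)T(τ):
Eigenfunctions: sin(nξ), n = 1, 2, 3, ...
General solution: y(ξ, τ) = Σ [A_n cos(2n τ) + B_n sin(2n τ)] sin(nξ)
From y(ξ,0) = -sin(ξ) - 2sin(4ξ): A_1=-1, A_4=-2. From y_τ(ξ,0) = 12sin(3ξ), using y_τ(ξ,0) = Σ ω_n B_n sin(nξ) with ω_n = 2n: B_3 = 12/6 = 2.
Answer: y(ξ, τ) = -sin(ξ)cos(2τ) + 2sin(3ξ)sin(6τ) - 2sin(4ξ)cos(8τ)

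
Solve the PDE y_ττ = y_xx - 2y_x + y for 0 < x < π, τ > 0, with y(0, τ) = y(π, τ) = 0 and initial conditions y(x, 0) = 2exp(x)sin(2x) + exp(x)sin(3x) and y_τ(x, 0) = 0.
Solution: Substitute y = exp(x)u.
Then y_x = exp(x)(u_x + u), y_xx = exp(x)(u_xx + 2u_x + u), y_ττ = exp(x)u_ττ; substituting and dividing by exp(x), the lower-order terms cancel: u_ττ = u_xx (standard wave equation).
Data for u: u(x,0) = exp(-x)y(x,0) = 2sin(2x) + sin(3x); u_τ(x,0) = exp(-x)y_τ(x,0) = 0. The boundary conditions carry over: u(0,τ) = u(π,τ) = 0.
Separating variables: u = Σ [A_n cos(ω_n τ) + B_n sin(ω_n τ)] sin(nx), ω_n = n. From ICs: A_2=2, A_3=1.
So u(x,τ) = 2sin(2x)cos(2τ) + sin(3x)cos(3τ), and y(x,τ) = exp(x)u(x,τ).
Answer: y(x, τ) = 2exp(x)sin(2x)cos(2τ) + exp(x)sin(3x)cos(3τ)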